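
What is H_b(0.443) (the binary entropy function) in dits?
0.2982 dits

The binary entropy function is:
H(p) = -p log(p) - (1-p) log(1-p)

H(0.443) = -0.443 × log_10(0.443) - 0.557 × log_10(0.557)
H(0.443) = 0.2982 dits

Note: Binary entropy is maximized at p=0.5 (H=1 bit) and minimized at p=0 or p=1 (H=0).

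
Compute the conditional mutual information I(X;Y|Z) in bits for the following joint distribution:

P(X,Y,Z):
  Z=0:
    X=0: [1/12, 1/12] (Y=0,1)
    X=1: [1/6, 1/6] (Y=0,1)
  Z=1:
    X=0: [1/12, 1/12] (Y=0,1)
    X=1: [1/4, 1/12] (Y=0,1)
0.0221 bits

Conditional mutual information: I(X;Y|Z) = H(X|Z) + H(Y|Z) - H(X,Y|Z)

H(Z) = 1.0000
H(X,Z) = 1.9183 → H(X|Z) = 0.9183
H(Y,Z) = 1.9591 → H(Y|Z) = 0.9591
H(X,Y,Z) = 2.8554 → H(X,Y|Z) = 1.8554

I(X;Y|Z) = 0.9183 + 0.9591 - 1.8554 = 0.0221 bits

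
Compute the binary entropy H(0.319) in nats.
0.6261 nats

The binary entropy function is:
H(p) = -p log(p) - (1-p) log(1-p)

H(0.319) = -0.319 × log_e(0.319) - 0.681 × log_e(0.681)
H(0.319) = 0.6261 nats

Note: Binary entropy is maximized at p=0.5 (H=1 bit) and minimized at p=0 or p=1 (H=0).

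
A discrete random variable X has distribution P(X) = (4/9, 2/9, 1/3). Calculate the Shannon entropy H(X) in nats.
1.0609 nats

Shannon entropy is H(X) = -Σ p(x) log p(x).

For P = (4/9, 2/9, 1/3):
H = -4/9 × log_e(4/9) -2/9 × log_e(2/9) -1/3 × log_e(1/3)
H = 1.0609 nats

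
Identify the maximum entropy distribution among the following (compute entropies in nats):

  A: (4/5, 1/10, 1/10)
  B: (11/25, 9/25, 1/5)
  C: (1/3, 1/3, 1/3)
C

For a discrete distribution over n outcomes, entropy is maximized by the uniform distribution.

Computing entropies:
H(A) = 0.6390 nats
H(B) = 1.0509 nats
H(C) = 1.0986 nats

The uniform distribution (where all probabilities equal 1/3) achieves the maximum entropy of log_e(3) = 1.0986 nats.

Distribution C has the highest entropy.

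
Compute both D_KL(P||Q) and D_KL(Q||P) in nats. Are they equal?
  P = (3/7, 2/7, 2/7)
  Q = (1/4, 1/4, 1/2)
D_KL(P||Q) = 0.1093, D_KL(Q||P) = 0.1117

KL divergence is not symmetric: D_KL(P||Q) ≠ D_KL(Q||P) in general.

D_KL(P||Q) = 0.1093 nats
D_KL(Q||P) = 0.1117 nats

No, they are not equal!

This asymmetry is why KL divergence is not a true distance metric.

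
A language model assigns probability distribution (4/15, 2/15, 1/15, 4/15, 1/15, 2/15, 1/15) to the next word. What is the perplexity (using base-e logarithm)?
5.9528

Perplexity is e^H (or exp(H) for natural log).

First, H = -Σ p log p = 1.7839 nats
Perplexity = e^1.7839 = 5.9528

Interpretation: The model's uncertainty is equivalent to choosing uniformly among 6.0 options.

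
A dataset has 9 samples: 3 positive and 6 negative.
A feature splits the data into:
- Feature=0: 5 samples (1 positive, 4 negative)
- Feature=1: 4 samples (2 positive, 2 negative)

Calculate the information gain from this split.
0.0728 bits

Information Gain = H(Y) - H(Y|Feature)

Before split:
P(positive) = 3/9 = 0.3333
H(Y) = 0.9183 bits

After split:
Feature=0: H = 0.7219 bits (weight = 5/9)
Feature=1: H = 1.0000 bits (weight = 4/9)
H(Y|Feature) = (5/9)×0.7219 + (4/9)×1.0000 = 0.8455 bits

Information Gain = 0.9183 - 0.8455 = 0.0728 bits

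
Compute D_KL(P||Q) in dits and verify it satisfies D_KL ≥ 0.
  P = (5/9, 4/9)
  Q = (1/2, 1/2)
0.0027 dits

KL divergence satisfies the Gibbs inequality: D_KL(P||Q) ≥ 0 for all distributions P, Q.

D_KL(P||Q) = Σ p(x) log(p(x)/q(x))
Term by term:
  x=0: 5/9 × log_10[(5/9)/(1/2)] = 0.0254
  x=1: 4/9 × log_10[(4/9)/(1/2)] = -0.0227
D_KL(P||Q) = 0.0027 dits

D_KL(P||Q) = 0.0027 ≥ 0 ✓

This non-negativity is a fundamental property: relative entropy cannot be negative because it measures how different Q is from P.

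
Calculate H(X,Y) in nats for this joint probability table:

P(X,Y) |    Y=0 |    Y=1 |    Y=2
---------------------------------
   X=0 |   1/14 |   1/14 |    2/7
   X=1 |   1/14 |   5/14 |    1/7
1.5692 nats

Joint entropy is H(X,Y) = -Σ_{x,y} p(x,y) log p(x,y).

Summing over all non-zero entries:
H(X,Y) = -[1/14·log_e(1/14) + 1/14·log_e(1/14) + 2/7·log_e(2/7) + 1/14·log_e(1/14) + 5/14·log_e(5/14) + 1/7·log_e(1/7)]
H(X,Y) = 1.5692 nats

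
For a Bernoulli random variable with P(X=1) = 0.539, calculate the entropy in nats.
0.6901 nats

The binary entropy function is:
H(p) = -p log(p) - (1-p) log(1-p)

H(0.539) = -0.539 × log_e(0.539) - 0.461 × log_e(0.461)
H(0.539) = 0.6901 nats

Note: Binary entropy is maximized at p=0.5 (H=1 bit) and minimized at p=0 or p=1 (H=0).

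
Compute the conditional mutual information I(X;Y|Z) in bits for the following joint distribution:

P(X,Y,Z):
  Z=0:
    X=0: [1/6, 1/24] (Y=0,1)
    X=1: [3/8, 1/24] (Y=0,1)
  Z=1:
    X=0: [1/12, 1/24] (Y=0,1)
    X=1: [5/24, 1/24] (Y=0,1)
0.0175 bits

Conditional mutual information: I(X;Y|Z) = H(X|Z) + H(Y|Z) - H(X,Y|Z)

H(Z) = 0.9544
H(X,Z) = 1.8727 → H(X|Z) = 0.9183
H(Y,Z) = 1.5951 → H(Y|Z) = 0.6406
H(X,Y,Z) = 2.4958 → H(X,Y|Z) = 1.5414

I(X;Y|Z) = 0.9183 + 0.6406 - 1.5414 = 0.0175 bits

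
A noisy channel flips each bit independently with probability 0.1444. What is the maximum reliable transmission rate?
0.4044 bits

For a binary symmetric channel (BSC) with error probability p:
Capacity C = 1 - H(p) bits per symbol

where H(p) = -p log₂(p) - (1-p) log₂(1-p) is the binary entropy function.

H(0.1444) = 0.5956 bits
C = 1 - 0.5956 = 0.4044 bits per symbol

This means we can reliably transmit up to 0.4044 bits of information per channel use.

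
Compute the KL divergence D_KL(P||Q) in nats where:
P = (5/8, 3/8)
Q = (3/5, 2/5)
0.0013 nats

KL divergence: D_KL(P||Q) = Σ p(x) log(p(x)/q(x))

Computing term by term:
  x=0: 5/8 × log_e[(5/8)/(3/5)] = 5/8 × 0.0408 = 0.0255
  x=1: 3/8 × log_e[(3/8)/(2/5)] = 3/8 × -0.0645 = -0.0242

D_KL(P||Q) = 0.0013 nats

Note: KL divergence is always non-negative and equals 0 iff P = Q.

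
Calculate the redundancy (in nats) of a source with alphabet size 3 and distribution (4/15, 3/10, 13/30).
0.0226 nats

Redundancy measures how far a source is from maximum entropy:
R = H_max - H(X)

Maximum entropy for 3 symbols: H_max = log_e(3) = 1.0986 nats
Actual entropy: H(X) = 1.0760 nats
Redundancy: R = 1.0986 - 1.0760 = 0.0226 nats

This redundancy represents potential for compression: the source could be compressed by 0.0226 nats per symbol.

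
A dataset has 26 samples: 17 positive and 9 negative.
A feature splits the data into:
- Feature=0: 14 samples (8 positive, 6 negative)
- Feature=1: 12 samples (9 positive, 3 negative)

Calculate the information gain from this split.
0.0256 bits

Information Gain = H(Y) - H(Y|Feature)

Before split:
P(positive) = 17/26 = 0.6538
H(Y) = 0.9306 bits

After split:
Feature=0: H = 0.9852 bits (weight = 14/26)
Feature=1: H = 0.8113 bits (weight = 12/26)
H(Y|Feature) = (14/26)×0.9852 + (12/26)×0.8113 = 0.9049 bits

Information Gain = 0.9306 - 0.9049 = 0.0256 bits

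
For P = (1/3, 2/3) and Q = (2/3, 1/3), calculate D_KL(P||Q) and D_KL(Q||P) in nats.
D_KL(P||Q) = 0.2310, D_KL(Q||P) = 0.2310

KL divergence is not symmetric: D_KL(P||Q) ≠ D_KL(Q||P) in general.

D_KL(P||Q) = 0.2310 nats
D_KL(Q||P) = 0.2310 nats

In this case they happen to be equal (to 4 decimal places).

This asymmetry is why KL divergence is not a true distance metric.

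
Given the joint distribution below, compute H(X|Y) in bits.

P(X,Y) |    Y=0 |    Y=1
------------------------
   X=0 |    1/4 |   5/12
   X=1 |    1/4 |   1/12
0.8250 bits

Using the chain rule: H(X|Y) = H(X,Y) - H(Y)

First, compute H(X,Y) = 1.8250 bits

Marginal P(Y) = (1/2, 1/2)
H(Y) = 1.0000 bits

H(X|Y) = H(X,Y) - H(Y) = 1.8250 - 1.0000 = 0.8250 bits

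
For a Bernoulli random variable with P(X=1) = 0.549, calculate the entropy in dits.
0.2989 dits

The binary entropy function is:
H(p) = -p log(p) - (1-p) log(1-p)

H(0.549) = -0.549 × log_10(0.549) - 0.451 × log_10(0.451)
H(0.549) = 0.2989 dits

Note: Binary entropy is maximized at p=0.5 (H=1 bit) and minimized at p=0 or p=1 (H=0).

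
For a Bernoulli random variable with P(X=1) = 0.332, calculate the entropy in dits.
0.2760 dits

The binary entropy function is:
H(p) = -p log(p) - (1-p) log(1-p)

H(0.332) = -0.332 × log_10(0.332) - 0.668 × log_10(0.668)
H(0.332) = 0.2760 dits

Note: Binary entropy is maximized at p=0.5 (H=1 bit) and minimized at p=0 or p=1 (H=0).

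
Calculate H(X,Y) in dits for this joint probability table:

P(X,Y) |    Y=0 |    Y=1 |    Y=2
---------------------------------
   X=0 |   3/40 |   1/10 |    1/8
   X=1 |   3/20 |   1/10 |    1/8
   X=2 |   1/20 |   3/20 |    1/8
0.9353 dits

Joint entropy is H(X,Y) = -Σ_{x,y} p(x,y) log p(x,y).

Summing over all non-zero entries:
H(X,Y) = -[3/40·log_10(3/40) + 1/10·log_10(1/10) + 1/8·log_10(1/8) + 3/20·log_10(3/20) + 1/10·log_10(1/10) + 1/8·log_10(1/8) + 1/20·log_10(1/20) + 3/20·log_10(3/20) + 1/8·log_10(1/8)]
H(X,Y) = 0.9353 dits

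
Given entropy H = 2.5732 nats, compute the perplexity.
13.1077

Perplexity is e^H (or exp(H) for natural log).

H = 2.5732 nats
Perplexity = e^2.5732 = 13.1077

Interpretation: The model's uncertainty is equivalent to choosing uniformly among 13.1 options.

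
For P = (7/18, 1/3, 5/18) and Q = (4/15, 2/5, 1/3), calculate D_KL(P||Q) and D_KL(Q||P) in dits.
D_KL(P||Q) = 0.0153, D_KL(Q||P) = 0.0144

KL divergence is not symmetric: D_KL(P||Q) ≠ D_KL(Q||P) in general.

D_KL(P||Q) = 0.0153 dits
D_KL(Q||P) = 0.0144 dits

No, they are not equal!

This asymmetry is why KL divergence is not a true distance metric.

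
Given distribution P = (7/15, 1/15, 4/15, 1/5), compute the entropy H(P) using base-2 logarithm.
1.7465 bits

Shannon entropy is H(X) = -Σ p(x) log p(x).

For P = (7/15, 1/15, 4/15, 1/5):
H = -7/15 × log_2(7/15) -1/15 × log_2(1/15) -4/15 × log_2(4/15) -1/5 × log_2(1/5)
H = 1.7465 bits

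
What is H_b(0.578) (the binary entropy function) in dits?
0.2957 dits

The binary entropy function is:
H(p) = -p log(p) - (1-p) log(1-p)

H(0.578) = -0.578 × log_10(0.578) - 0.422 × log_10(0.422)
H(0.578) = 0.2957 dits

Note: Binary entropy is maximized at p=0.5 (H=1 bit) and minimized at p=0 or p=1 (H=0).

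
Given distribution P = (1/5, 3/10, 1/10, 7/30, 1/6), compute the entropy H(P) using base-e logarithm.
1.5515 nats

Shannon entropy is H(X) = -Σ p(x) log p(x).

For P = (1/5, 3/10, 1/10, 7/30, 1/6):
H = -1/5 × log_e(1/5) -3/10 × log_e(3/10) -1/10 × log_e(1/10) -7/30 × log_e(7/30) -1/6 × log_e(1/6)
H = 1.5515 nats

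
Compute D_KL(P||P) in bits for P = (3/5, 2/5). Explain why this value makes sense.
0.0000 bits

KL divergence satisfies the Gibbs inequality: D_KL(P||Q) ≥ 0 for all distributions P, Q.

D_KL(P||Q) = Σ p(x) log(p(x)/q(x))
Each term is p(x) × log_2(p(x)/p(x)) = p(x) × log_2(1) = 0, so the sum is 0.
D_KL(P||Q) = 0.0000 bits

When P = Q, the KL divergence is exactly 0, as there is no 'divergence' between identical distributions.

This non-negativity is a fundamental property: relative entropy cannot be negative because it measures how different Q is from P.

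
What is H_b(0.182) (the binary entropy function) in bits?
0.6844 bits

The binary entropy function is:
H(p) = -p log(p) - (1-p) log(1-p)

H(0.182) = -0.182 × log_2(0.182) - 0.818 × log_2(0.818)
H(0.182) = 0.6844 bits

Note: Binary entropy is maximized at p=0.5 (H=1 bit) and minimized at p=0 or p=1 (H=0).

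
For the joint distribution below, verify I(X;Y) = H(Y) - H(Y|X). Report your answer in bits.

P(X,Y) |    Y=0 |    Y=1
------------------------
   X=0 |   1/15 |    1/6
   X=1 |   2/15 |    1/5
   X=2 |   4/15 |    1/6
I(X;Y) = 0.0552 bits

Mutual information has multiple equivalent forms:
- I(X;Y) = H(X) - H(X|Y)
- I(X;Y) = H(Y) - H(Y|X)
- I(X;Y) = H(X) + H(Y) - H(X,Y)

Computing all quantities:
H(X) = 1.5410, H(Y) = 0.9968, H(X,Y) = 2.4826
H(X|Y) = 1.4858, H(Y|X) = 0.9416

Verification:
H(X) - H(X|Y) = 1.5410 - 1.4858 = 0.0552
H(Y) - H(Y|X) = 0.9968 - 0.9416 = 0.0552
H(X) + H(Y) - H(X,Y) = 1.5410 + 0.9968 - 2.4826 = 0.0552

All forms give I(X;Y) = 0.0552 bits. ✓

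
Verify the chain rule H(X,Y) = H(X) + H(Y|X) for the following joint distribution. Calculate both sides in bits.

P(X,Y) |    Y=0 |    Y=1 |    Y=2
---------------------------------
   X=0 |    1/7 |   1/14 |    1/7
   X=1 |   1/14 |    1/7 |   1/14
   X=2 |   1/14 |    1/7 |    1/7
H(X,Y) = 3.0931, H(X) = 1.5774, H(Y|X) = 1.5157 (all in bits)

Chain rule: H(X,Y) = H(X) + H(Y|X)

Left side — joint entropy directly:
H(X,Y) = -Σ p(x,y) log p(x,y) = 3.0931 bits

Right side — compute H(Y|X) from the conditional distributions:
P(X) = (5/14, 2/7, 5/14), so H(X) = 1.5774 bits
H(Y|X) = Σ_x P(X=x) · H(Y|X=x):
  P(Y|X=0) = (2/5, 1/5, 2/5), H(Y|X=0) = 1.5219, weight P(X=0) = 5/14
  P(Y|X=1) = (1/4, 1/2, 1/4), H(Y|X=1) = 1.5000, weight P(X=1) = 2/7
  P(Y|X=2) = (1/5, 2/5, 2/5), H(Y|X=2) = 1.5219, weight P(X=2) = 5/14
H(Y|X) = 1.5157 bits

H(X) + H(Y|X) = 1.5774 + 1.5157 = 3.0931 bits

Both sides equal 3.0931 bits. ✓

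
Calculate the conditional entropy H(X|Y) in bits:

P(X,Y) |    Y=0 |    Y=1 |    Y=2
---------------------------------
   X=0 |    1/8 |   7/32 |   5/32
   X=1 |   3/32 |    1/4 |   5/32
0.9953 bits

Using the chain rule: H(X|Y) = H(X,Y) - H(Y)

First, compute H(X,Y) = 2.5117 bits

Marginal P(Y) = (7/32, 15/32, 5/16)
H(Y) = 1.5164 bits

H(X|Y) = H(X,Y) - H(Y) = 2.5117 - 1.5164 = 0.9953 bits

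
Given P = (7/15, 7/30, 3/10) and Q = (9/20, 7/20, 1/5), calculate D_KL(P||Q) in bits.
0.0635 bits

KL divergence: D_KL(P||Q) = Σ p(x) log(p(x)/q(x))

Computing term by term:
  x=0: 7/15 × log_2[(7/15)/(9/20)] = 7/15 × 0.0525 = 0.0245
  x=1: 7/30 × log_2[(7/30)/(7/20)] = 7/30 × -0.5850 = -0.1365
  x=2: 3/10 × log_2[(3/10)/(1/5)] = 3/10 × 0.5850 = 0.1755

D_KL(P||Q) = 0.0635 bits

Note: KL divergence is always non-negative and equals 0 iff P = Q.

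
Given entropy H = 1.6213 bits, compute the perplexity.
3.0765

Perplexity is 2^H (or exp(H) for natural log).

H = 1.6213 bits
Perplexity = 2^1.6213 = 3.0765

Interpretation: The model's uncertainty is equivalent to choosing uniformly among 3.1 options.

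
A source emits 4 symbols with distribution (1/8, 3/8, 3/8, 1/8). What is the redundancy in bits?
0.1887 bits

Redundancy measures how far a source is from maximum entropy:
R = H_max - H(X)

Maximum entropy for 4 symbols: H_max = log_2(4) = 2.0000 bits
Actual entropy: H(X) = 1.8113 bits
Redundancy: R = 2.0000 - 1.8113 = 0.1887 bits

This redundancy represents potential for compression: the source could be compressed by 0.1887 bits per symbol.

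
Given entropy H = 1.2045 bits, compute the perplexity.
2.3046

Perplexity is 2^H (or exp(H) for natural log).

H = 1.2045 bits
Perplexity = 2^1.2045 = 2.3046

Interpretation: The model's uncertainty is equivalent to choosing uniformly among 2.3 options.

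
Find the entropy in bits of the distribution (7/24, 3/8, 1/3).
1.5774 bits

Shannon entropy is H(X) = -Σ p(x) log p(x).

For P = (7/24, 3/8, 1/3):
H = -7/24 × log_2(7/24) -3/8 × log_2(3/8) -1/3 × log_2(1/3)
H = 1.5774 bits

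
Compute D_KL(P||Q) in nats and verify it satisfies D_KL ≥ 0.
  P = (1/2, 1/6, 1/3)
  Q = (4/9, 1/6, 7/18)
0.0075 nats

KL divergence satisfies the Gibbs inequality: D_KL(P||Q) ≥ 0 for all distributions P, Q.

D_KL(P||Q) = Σ p(x) log(p(x)/q(x))
Term by term:
  x=0: 1/2 × log_e[(1/2)/(4/9)] = 0.0589
  x=1: 1/6 × log_e[(1/6)/(1/6)] = 0.0000
  x=2: 1/3 × log_e[(1/3)/(7/18)] = -0.0514
D_KL(P||Q) = 0.0075 nats

D_KL(P||Q) = 0.0075 ≥ 0 ✓

This non-negativity is a fundamental property: relative entropy cannot be negative because it measures how different Q is from P.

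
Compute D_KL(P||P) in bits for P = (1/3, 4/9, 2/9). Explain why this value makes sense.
0.0000 bits

KL divergence satisfies the Gibbs inequality: D_KL(P||Q) ≥ 0 for all distributions P, Q.

D_KL(P||Q) = Σ p(x) log(p(x)/q(x))
Each term is p(x) × log_2(p(x)/p(x)) = p(x) × log_2(1) = 0, so the sum is 0.
D_KL(P||Q) = 0.0000 bits

When P = Q, the KL divergence is exactly 0, as there is no 'divergence' between identical distributions.

This non-negativity is a fundamental property: relative entropy cannot be negative because it measures how different Q is from P.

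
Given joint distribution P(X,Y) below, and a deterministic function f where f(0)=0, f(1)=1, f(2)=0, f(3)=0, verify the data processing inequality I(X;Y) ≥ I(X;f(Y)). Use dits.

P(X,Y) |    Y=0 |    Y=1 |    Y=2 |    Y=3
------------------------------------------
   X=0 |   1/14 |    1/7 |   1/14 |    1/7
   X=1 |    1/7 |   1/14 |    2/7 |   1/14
I(X;Y) = 0.0413, I(X;f(Y)) = 0.0137, inequality holds: 0.0413 ≥ 0.0137

Data Processing Inequality: For any Markov chain X → Y → Z, we have I(X;Y) ≥ I(X;Z).

Here Z = f(Y) is a deterministic function of Y, forming X → Y → Z.

Original I(X;Y) = 0.0413 dits

After applying f:
P(X,Z) where Z=f(Y):
- P(X,Z=0) = P(X,Y=0) + P(X,Y=2) + P(X,Y=3)
- P(X,Z=1) = P(X,Y=1)

I(X;Z) = I(X;f(Y)) = 0.0137 dits

Verification: 0.0413 ≥ 0.0137 ✓

Information cannot be created by processing; the function f can only lose information about X.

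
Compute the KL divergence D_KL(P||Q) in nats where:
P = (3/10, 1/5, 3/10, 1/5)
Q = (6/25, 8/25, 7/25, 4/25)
0.0383 nats

KL divergence: D_KL(P||Q) = Σ p(x) log(p(x)/q(x))

Computing term by term:
  x=0: 3/10 × log_e[(3/10)/(6/25)] = 3/10 × 0.2231 = 0.0669
  x=1: 1/5 × log_e[(1/5)/(8/25)] = 1/5 × -0.4700 = -0.0940
  x=2: 3/10 × log_e[(3/10)/(7/25)] = 3/10 × 0.0690 = 0.0207
  x=3: 1/5 × log_e[(1/5)/(4/25)] = 1/5 × 0.2231 = 0.0446

D_KL(P||Q) = 0.0383 nats

Note: KL divergence is always non-negative and equals 0 iff P = Q.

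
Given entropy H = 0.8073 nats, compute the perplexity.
2.2418

Perplexity is e^H (or exp(H) for natural log).

H = 0.8073 nats
Perplexity = e^0.8073 = 2.2418

Interpretation: The model's uncertainty is equivalent to choosing uniformly among 2.2 options.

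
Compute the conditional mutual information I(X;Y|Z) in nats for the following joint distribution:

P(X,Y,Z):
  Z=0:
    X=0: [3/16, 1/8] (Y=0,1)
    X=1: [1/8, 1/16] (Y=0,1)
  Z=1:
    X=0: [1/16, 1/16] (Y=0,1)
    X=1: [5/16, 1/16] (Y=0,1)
0.0267 nats

Conditional mutual information: I(X;Y|Z) = H(X|Z) + H(Y|Z) - H(X,Y|Z)

H(Z) = 0.6931
H(X,Z) = 1.3051 → H(X|Z) = 0.6119
H(Y,Z) = 1.3051 → H(Y|Z) = 0.6119
H(X,Y,Z) = 1.8904 → H(X,Y|Z) = 1.1972

I(X;Y|Z) = 0.6119 + 0.6119 - 1.1972 = 0.0267 nats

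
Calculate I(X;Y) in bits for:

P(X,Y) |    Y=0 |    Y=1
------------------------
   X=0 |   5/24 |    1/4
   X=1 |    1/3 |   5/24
0.0187 bits

Mutual information: I(X;Y) = H(X) + H(Y) - H(X,Y)

Marginals:
P(X) = (11/24, 13/24), H(X) = 0.9950 bits
P(Y) = (13/24, 11/24), H(Y) = 0.9950 bits

Joint entropy: H(X,Y) = 1.9713 bits

I(X;Y) = 0.9950 + 0.9950 - 1.9713 = 0.0187 bits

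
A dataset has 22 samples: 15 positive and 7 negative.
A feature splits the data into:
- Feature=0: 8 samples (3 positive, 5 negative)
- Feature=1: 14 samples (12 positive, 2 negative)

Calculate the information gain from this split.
0.1788 bits

Information Gain = H(Y) - H(Y|Feature)

Before split:
P(positive) = 15/22 = 0.6818
H(Y) = 0.9024 bits

After split:
Feature=0: H = 0.9544 bits (weight = 8/22)
Feature=1: H = 0.5917 bits (weight = 14/22)
H(Y|Feature) = (8/22)×0.9544 + (14/22)×0.5917 = 0.7236 bits

Information Gain = 0.9024 - 0.7236 = 0.1788 bits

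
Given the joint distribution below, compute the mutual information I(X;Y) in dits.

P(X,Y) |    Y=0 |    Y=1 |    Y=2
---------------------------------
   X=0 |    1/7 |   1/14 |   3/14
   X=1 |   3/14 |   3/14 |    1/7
0.0180 dits

Mutual information: I(X;Y) = H(X) + H(Y) - H(X,Y)

Marginals:
P(X) = (3/7, 4/7), H(X) = 0.2966 dits
P(Y) = (5/14, 2/7, 5/14), H(Y) = 0.4748 dits

Joint entropy: H(X,Y) = 0.7534 dits

I(X;Y) = 0.2966 + 0.4748 - 0.7534 = 0.0180 dits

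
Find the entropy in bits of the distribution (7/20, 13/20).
0.9341 bits

Shannon entropy is H(X) = -Σ p(x) log p(x).

For P = (7/20, 13/20):
H = -7/20 × log_2(7/20) -13/20 × log_2(13/20)
H = 0.9341 bits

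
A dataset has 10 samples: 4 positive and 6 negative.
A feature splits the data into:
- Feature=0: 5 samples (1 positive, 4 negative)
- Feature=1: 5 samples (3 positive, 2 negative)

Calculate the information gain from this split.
0.1245 bits

Information Gain = H(Y) - H(Y|Feature)

Before split:
P(positive) = 4/10 = 0.4000
H(Y) = 0.9710 bits

After split:
Feature=0: H = 0.7219 bits (weight = 5/10)
Feature=1: H = 0.9710 bits (weight = 5/10)
H(Y|Feature) = (5/10)×0.7219 + (5/10)×0.9710 = 0.8464 bits

Information Gain = 0.9710 - 0.8464 = 0.1245 bits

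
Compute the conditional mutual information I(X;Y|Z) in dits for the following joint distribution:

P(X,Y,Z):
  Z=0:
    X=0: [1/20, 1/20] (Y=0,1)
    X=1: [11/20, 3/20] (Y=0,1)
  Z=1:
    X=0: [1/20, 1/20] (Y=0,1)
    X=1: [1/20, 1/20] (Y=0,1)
0.0073 dits

Conditional mutual information: I(X;Y|Z) = H(X|Z) + H(Y|Z) - H(X,Y|Z)

H(Z) = 0.2173
H(X,Z) = 0.4084 → H(X|Z) = 0.1911
H(Y,Z) = 0.4729 → H(Y|Z) = 0.2556
H(X,Y,Z) = 0.6567 → H(X,Y|Z) = 0.4394

I(X;Y|Z) = 0.1911 + 0.2556 - 0.4394 = 0.0073 dits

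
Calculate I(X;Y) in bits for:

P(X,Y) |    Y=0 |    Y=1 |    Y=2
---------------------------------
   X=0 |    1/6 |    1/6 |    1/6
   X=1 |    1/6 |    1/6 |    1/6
0.0000 bits

Mutual information: I(X;Y) = H(X) + H(Y) - H(X,Y)

Marginals:
P(X) = (1/2, 1/2), H(X) = 1.0000 bits
P(Y) = (1/3, 1/3, 1/3), H(Y) = 1.5850 bits

Joint entropy: H(X,Y) = 2.5850 bits

I(X;Y) = 1.0000 + 1.5850 - 2.5850 = 0.0000 bits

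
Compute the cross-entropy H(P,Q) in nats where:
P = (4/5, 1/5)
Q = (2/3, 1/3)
0.5441 nats

Cross-entropy: H(P,Q) = -Σ p(x) log q(x)

Alternatively: H(P,Q) = H(P) + D_KL(P||Q)
H(P) = 0.5004 nats
D_KL(P||Q) = 0.0437 nats

H(P,Q) = 0.5004 + 0.0437 = 0.5441 nats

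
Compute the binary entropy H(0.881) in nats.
0.3649 nats

The binary entropy function is:
H(p) = -p log(p) - (1-p) log(1-p)

H(0.881) = -0.881 × log_e(0.881) - 0.119 × log_e(0.119)
H(0.881) = 0.3649 nats

Note: Binary entropy is maximized at p=0.5 (H=1 bit) and minimized at p=0 or p=1 (H=0).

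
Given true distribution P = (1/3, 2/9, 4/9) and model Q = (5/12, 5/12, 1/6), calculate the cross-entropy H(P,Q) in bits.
1.8506 bits

Cross-entropy: H(P,Q) = -Σ p(x) log q(x)

Alternatively: H(P,Q) = H(P) + D_KL(P||Q)
H(P) = 1.5305 bits
D_KL(P||Q) = 0.3201 bits

H(P,Q) = 1.5305 + 0.3201 = 1.8506 bits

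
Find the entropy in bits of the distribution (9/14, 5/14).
0.9403 bits

Shannon entropy is H(X) = -Σ p(x) log p(x).

For P = (9/14, 5/14):
H = -9/14 × log_2(9/14) -5/14 × log_2(5/14)
H = 0.9403 bits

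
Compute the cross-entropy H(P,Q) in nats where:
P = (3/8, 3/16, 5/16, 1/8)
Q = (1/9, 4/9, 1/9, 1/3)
1.8000 nats

Cross-entropy: H(P,Q) = -Σ p(x) log q(x)

Alternatively: H(P,Q) = H(P) + D_KL(P||Q)
H(P) = 1.3051 nats
D_KL(P||Q) = 0.4949 nats

H(P,Q) = 1.3051 + 0.4949 = 1.8000 nats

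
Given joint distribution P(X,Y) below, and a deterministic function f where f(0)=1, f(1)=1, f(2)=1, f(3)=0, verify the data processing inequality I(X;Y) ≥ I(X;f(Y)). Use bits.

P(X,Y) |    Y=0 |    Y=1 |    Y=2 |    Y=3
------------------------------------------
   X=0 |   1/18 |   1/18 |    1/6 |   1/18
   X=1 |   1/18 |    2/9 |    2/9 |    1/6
I(X;Y) = 0.0432, I(X;f(Y)) = 0.0067, inequality holds: 0.0432 ≥ 0.0067

Data Processing Inequality: For any Markov chain X → Y → Z, we have I(X;Y) ≥ I(X;Z).

Here Z = f(Y) is a deterministic function of Y, forming X → Y → Z.

Original I(X;Y) = 0.0432 bits

After applying f:
P(X,Z) where Z=f(Y):
- P(X,Z=0) = P(X,Y=3)
- P(X,Z=1) = P(X,Y=0) + P(X,Y=1) + P(X,Y=2)

I(X;Z) = I(X;f(Y)) = 0.0067 bits

Verification: 0.0432 ≥ 0.0067 ✓

Information cannot be created by processing; the function f can only lose information about X.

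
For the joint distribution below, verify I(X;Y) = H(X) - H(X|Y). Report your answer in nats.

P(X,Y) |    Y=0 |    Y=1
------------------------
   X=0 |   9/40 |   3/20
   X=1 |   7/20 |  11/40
I(X;Y) = 0.0008 nats

Mutual information has multiple equivalent forms:
- I(X;Y) = H(X) - H(X|Y)
- I(X;Y) = H(Y) - H(Y|X)
- I(X;Y) = H(X) + H(Y) - H(X,Y)

Computing all quantities:
H(X) = 0.6616, H(Y) = 0.6819, H(X,Y) = 1.3426
H(X|Y) = 0.6608, H(Y|X) = 0.6811

Verification:
H(X) - H(X|Y) = 0.6616 - 0.6608 = 0.0008
H(Y) - H(Y|X) = 0.6819 - 0.6811 = 0.0008
H(X) + H(Y) - H(X,Y) = 0.6616 + 0.6819 - 1.3426 = 0.0008

All forms give I(X;Y) = 0.0008 nats. ✓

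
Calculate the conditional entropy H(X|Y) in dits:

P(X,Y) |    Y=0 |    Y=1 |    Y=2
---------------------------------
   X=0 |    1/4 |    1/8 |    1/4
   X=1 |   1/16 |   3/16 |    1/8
0.2629 dits

Using the chain rule: H(X|Y) = H(X,Y) - H(Y)

First, compute H(X,Y) = 0.7384 dits

Marginal P(Y) = (5/16, 5/16, 3/8)
H(Y) = 0.4755 dits

H(X|Y) = H(X,Y) - H(Y) = 0.7384 - 0.4755 = 0.2629 dits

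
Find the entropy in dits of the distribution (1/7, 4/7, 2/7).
0.4151 dits

Shannon entropy is H(X) = -Σ p(x) log p(x).

For P = (1/7, 4/7, 2/7):
H = -1/7 × log_10(1/7) -4/7 × log_10(4/7) -2/7 × log_10(2/7)
H = 0.4151 dits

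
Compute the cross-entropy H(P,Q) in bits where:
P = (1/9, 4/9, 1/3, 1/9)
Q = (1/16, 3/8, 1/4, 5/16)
1.9265 bits

Cross-entropy: H(P,Q) = -Σ p(x) log q(x)

Alternatively: H(P,Q) = H(P) + D_KL(P||Q)
H(P) = 1.7527 bits
D_KL(P||Q) = 0.1738 bits

H(P,Q) = 1.7527 + 0.1738 = 1.9265 bits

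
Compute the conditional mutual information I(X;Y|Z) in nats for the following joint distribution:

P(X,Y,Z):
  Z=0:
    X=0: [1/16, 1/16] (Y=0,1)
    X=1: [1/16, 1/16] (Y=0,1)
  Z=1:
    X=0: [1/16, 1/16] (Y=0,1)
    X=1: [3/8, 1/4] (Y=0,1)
0.0021 nats

Conditional mutual information: I(X;Y|Z) = H(X|Z) + H(Y|Z) - H(X,Y|Z)

H(Z) = 0.5623
H(X,Z) = 1.0735 → H(X|Z) = 0.5112
H(Y,Z) = 1.2450 → H(Y|Z) = 0.6827
H(X,Y,Z) = 1.7541 → H(X,Y|Z) = 1.1918

I(X;Y|Z) = 0.5112 + 0.6827 - 1.1918 = 0.0021 nats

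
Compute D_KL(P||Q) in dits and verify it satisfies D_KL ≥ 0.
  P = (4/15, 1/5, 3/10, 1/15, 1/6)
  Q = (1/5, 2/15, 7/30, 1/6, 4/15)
0.0407 dits

KL divergence satisfies the Gibbs inequality: D_KL(P||Q) ≥ 0 for all distributions P, Q.

D_KL(P||Q) = Σ p(x) log(p(x)/q(x))
Term by term:
  x=0: 4/15 × log_10[(4/15)/(1/5)] = 0.0333
  x=1: 1/5 × log_10[(1/5)/(2/15)] = 0.0352
  x=2: 3/10 × log_10[(3/10)/(7/30)] = 0.0327
  x=3: 1/15 × log_10[(1/15)/(1/6)] = -0.0265
  x=4: 1/6 × log_10[(1/6)/(4/15)] = -0.0340
D_KL(P||Q) = 0.0407 dits

D_KL(P||Q) = 0.0407 ≥ 0 ✓

This non-negativity is a fundamental property: relative entropy cannot be negative because it measures how different Q is from P.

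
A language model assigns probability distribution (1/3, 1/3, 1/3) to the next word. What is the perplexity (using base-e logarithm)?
3.0000

Perplexity is e^H (or exp(H) for natural log).

First, H = -Σ p log p = 1.0986 nats
Perplexity = e^1.0986 = 3.0000

Interpretation: The model's uncertainty is equivalent to choosing uniformly among 3.0 options.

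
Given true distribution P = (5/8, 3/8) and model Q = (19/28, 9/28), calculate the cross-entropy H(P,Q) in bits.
0.9637 bits

Cross-entropy: H(P,Q) = -Σ p(x) log q(x)

Alternatively: H(P,Q) = H(P) + D_KL(P||Q)
H(P) = 0.9544 bits
D_KL(P||Q) = 0.0092 bits

H(P,Q) = 0.9544 + 0.0092 = 0.9637 bits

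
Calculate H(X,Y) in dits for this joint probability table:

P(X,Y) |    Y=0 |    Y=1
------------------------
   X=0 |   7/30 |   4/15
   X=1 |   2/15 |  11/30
0.5770 dits

Joint entropy is H(X,Y) = -Σ_{x,y} p(x,y) log p(x,y).

Summing over all non-zero entries:
H(X,Y) = -[7/30·log_10(7/30) + 4/15·log_10(4/15) + 2/15·log_10(2/15) + 11/30·log_10(11/30)]
H(X,Y) = 0.5770 dits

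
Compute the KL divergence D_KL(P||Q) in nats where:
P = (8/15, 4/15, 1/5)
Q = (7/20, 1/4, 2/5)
0.1032 nats

KL divergence: D_KL(P||Q) = Σ p(x) log(p(x)/q(x))

Computing term by term:
  x=0: 8/15 × log_e[(8/15)/(7/20)] = 8/15 × 0.4212 = 0.2246
  x=1: 4/15 × log_e[(4/15)/(1/4)] = 4/15 × 0.0645 = 0.0172
  x=2: 1/5 × log_e[(1/5)/(2/5)] = 1/5 × -0.6931 = -0.1386

D_KL(P||Q) = 0.1032 nats

Note: KL divergence is always non-negative and equals 0 iff P = Q.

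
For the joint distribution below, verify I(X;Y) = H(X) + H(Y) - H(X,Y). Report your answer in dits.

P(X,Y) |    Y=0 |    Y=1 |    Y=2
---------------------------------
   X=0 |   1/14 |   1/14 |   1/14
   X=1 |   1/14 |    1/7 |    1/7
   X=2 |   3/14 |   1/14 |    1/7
I(X;Y) = 0.0207 dits

Mutual information has multiple equivalent forms:
- I(X;Y) = H(X) - H(X|Y)
- I(X;Y) = H(Y) - H(Y|X)
- I(X;Y) = H(X) + H(Y) - H(X,Y)

Computing all quantities:
H(X) = 0.4608, H(Y) = 0.4748, H(X,Y) = 0.9149
H(X|Y) = 0.4400, H(Y|X) = 0.4541

Verification:
H(X) - H(X|Y) = 0.4608 - 0.4400 = 0.0207
H(Y) - H(Y|X) = 0.4748 - 0.4541 = 0.0207
H(X) + H(Y) - H(X,Y) = 0.4608 + 0.4748 - 0.9149 = 0.0207

All forms give I(X;Y) = 0.0207 dits. ✓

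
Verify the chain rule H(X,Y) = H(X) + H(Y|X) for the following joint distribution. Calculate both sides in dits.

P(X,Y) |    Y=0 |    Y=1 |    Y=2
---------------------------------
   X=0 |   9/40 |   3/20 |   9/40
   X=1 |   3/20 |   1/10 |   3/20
H(X,Y) = 0.7623, H(X) = 0.2923, H(Y|X) = 0.4700 (all in dits)

Chain rule: H(X,Y) = H(X) + H(Y|X)

Left side — joint entropy directly:
H(X,Y) = -Σ p(x,y) log p(x,y) = 0.7623 dits

Right side — compute H(Y|X) from the conditional distributions:
P(X) = (3/5, 2/5), so H(X) = 0.2923 dits
H(Y|X) = Σ_x P(X=x) · H(Y|X=x):
  P(Y|X=0) = (3/8, 1/4, 3/8), H(Y|X=0) = 0.4700, weight P(X=0) = 3/5
  P(Y|X=1) = (3/8, 1/4, 3/8), H(Y|X=1) = 0.4700, weight P(X=1) = 2/5
H(Y|X) = 0.4700 dits

H(X) + H(Y|X) = 0.2923 + 0.4700 = 0.7623 dits

Both sides equal 0.7623 dits. ✓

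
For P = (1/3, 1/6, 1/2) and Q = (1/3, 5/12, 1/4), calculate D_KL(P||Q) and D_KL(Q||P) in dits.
D_KL(P||Q) = 0.0842, D_KL(Q||P) = 0.0906

KL divergence is not symmetric: D_KL(P||Q) ≠ D_KL(Q||P) in general.

D_KL(P||Q) = 0.0842 dits
D_KL(Q||P) = 0.0906 dits

No, they are not equal!

This asymmetry is why KL divergence is not a true distance metric.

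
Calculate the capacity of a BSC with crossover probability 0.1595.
0.3669 bits

For a binary symmetric channel (BSC) with error probability p:
Capacity C = 1 - H(p) bits per symbol

where H(p) = -p log₂(p) - (1-p) log₂(1-p) is the binary entropy function.

H(0.1595) = 0.6331 bits
C = 1 - 0.6331 = 0.3669 bits per symbol

This means we can reliably transmit up to 0.3669 bits of information per channel use.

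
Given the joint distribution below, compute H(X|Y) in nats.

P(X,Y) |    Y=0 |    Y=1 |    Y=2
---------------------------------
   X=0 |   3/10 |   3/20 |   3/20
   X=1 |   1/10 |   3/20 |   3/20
0.6408 nats

Using the chain rule: H(X|Y) = H(X,Y) - H(Y)

First, compute H(X,Y) = 1.7297 nats

Marginal P(Y) = (2/5, 3/10, 3/10)
H(Y) = 1.0889 nats

H(X|Y) = H(X,Y) - H(Y) = 1.7297 - 1.0889 = 0.6408 nats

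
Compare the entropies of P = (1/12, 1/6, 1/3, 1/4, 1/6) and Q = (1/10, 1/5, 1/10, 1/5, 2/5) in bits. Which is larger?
P

Computing entropies in bits:
H(P) = 2.1887
H(Q) = 2.1219

Distribution P has higher entropy.

Intuition: The distribution closer to uniform (more spread out) has higher entropy.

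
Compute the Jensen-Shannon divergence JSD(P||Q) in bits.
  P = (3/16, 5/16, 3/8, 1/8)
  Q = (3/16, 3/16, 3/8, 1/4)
0.0267 bits

Jensen-Shannon divergence is:
JSD(P||Q) = 0.5 × D_KL(P||M) + 0.5 × D_KL(Q||M)
where M = 0.5 × (P + Q) is the mixture distribution.

M = 0.5 × (3/16, 5/16, 3/8, 1/8) + 0.5 × (3/16, 3/16, 3/8, 1/4) = (3/16, 1/4, 3/8, 3/16)

D_KL(P||M) = 0.0275 bits
D_KL(Q||M) = 0.0259 bits

JSD(P||Q) = 0.5 × 0.0275 + 0.5 × 0.0259 = 0.0267 bits

Unlike KL divergence, JSD is symmetric and bounded: 0 ≤ JSD ≤ log(2).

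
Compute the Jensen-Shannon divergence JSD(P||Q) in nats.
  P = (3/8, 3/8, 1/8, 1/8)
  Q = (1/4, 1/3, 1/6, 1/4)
0.0190 nats

Jensen-Shannon divergence is:
JSD(P||Q) = 0.5 × D_KL(P||M) + 0.5 × D_KL(Q||M)
where M = 0.5 × (P + Q) is the mixture distribution.

M = 0.5 × (3/8, 3/8, 1/8, 1/8) + 0.5 × (1/4, 1/3, 1/6, 1/4) = (5/16, 0.354167, 0.145833, 3/16)

D_KL(P||M) = 0.0199 nats
D_KL(Q||M) = 0.0182 nats

JSD(P||Q) = 0.5 × 0.0199 + 0.5 × 0.0182 = 0.0190 nats

Unlike KL divergence, JSD is symmetric and bounded: 0 ≤ JSD ≤ log(2).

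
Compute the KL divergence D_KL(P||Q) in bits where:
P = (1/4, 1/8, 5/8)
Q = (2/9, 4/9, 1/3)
0.3805 bits

KL divergence: D_KL(P||Q) = Σ p(x) log(p(x)/q(x))

Computing term by term:
  x=0: 1/4 × log_2[(1/4)/(2/9)] = 1/4 × 0.1699 = 0.0425
  x=1: 1/8 × log_2[(1/8)/(4/9)] = 1/8 × -1.8301 = -0.2288
  x=2: 5/8 × log_2[(5/8)/(1/3)] = 5/8 × 0.9069 = 0.5668

D_KL(P||Q) = 0.3805 bits

Note: KL divergence is always non-negative and equals 0 iff P = Q.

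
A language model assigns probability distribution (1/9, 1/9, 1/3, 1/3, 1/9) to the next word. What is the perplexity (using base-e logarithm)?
4.3267

Perplexity is e^H (or exp(H) for natural log).

First, H = -Σ p log p = 1.4648 nats
Perplexity = e^1.4648 = 4.3267

Interpretation: The model's uncertainty is equivalent to choosing uniformly among 4.3 options.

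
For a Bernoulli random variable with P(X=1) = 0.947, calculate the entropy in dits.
0.0900 dits

The binary entropy function is:
H(p) = -p log(p) - (1-p) log(1-p)

H(0.947) = -0.947 × log_10(0.947) - 0.053 × log_10(0.053)
H(0.947) = 0.0900 dits

Note: Binary entropy is maximized at p=0.5 (H=1 bit) and minimized at p=0 or p=1 (H=0).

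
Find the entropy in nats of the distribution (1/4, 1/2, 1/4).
1.0397 nats

Shannon entropy is H(X) = -Σ p(x) log p(x).

For P = (1/4, 1/2, 1/4):
H = -1/4 × log_e(1/4) -1/2 × log_e(1/2) -1/4 × log_e(1/4)
H = 1.0397 nats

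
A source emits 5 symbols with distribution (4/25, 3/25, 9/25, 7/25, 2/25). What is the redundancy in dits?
0.0589 dits

Redundancy measures how far a source is from maximum entropy:
R = H_max - H(X)

Maximum entropy for 5 symbols: H_max = log_10(5) = 0.6990 dits
Actual entropy: H(X) = 0.6401 dits
Redundancy: R = 0.6990 - 0.6401 = 0.0589 dits

This redundancy represents potential for compression: the source could be compressed by 0.0589 dits per symbol.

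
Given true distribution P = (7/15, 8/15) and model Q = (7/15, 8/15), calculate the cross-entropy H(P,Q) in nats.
0.6909 nats

Cross-entropy: H(P,Q) = -Σ p(x) log q(x)

Alternatively: H(P,Q) = H(P) + D_KL(P||Q)
H(P) = 0.6909 nats
D_KL(P||Q) = 0.0000 nats

H(P,Q) = 0.6909 + 0.0000 = 0.6909 nats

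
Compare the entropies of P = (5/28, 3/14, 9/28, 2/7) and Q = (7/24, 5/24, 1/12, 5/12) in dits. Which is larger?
P

Computing entropies in dits:
H(P) = 0.5908
H(Q) = 0.5464

Distribution P has higher entropy.

Intuition: The distribution closer to uniform (more spread out) has higher entropy.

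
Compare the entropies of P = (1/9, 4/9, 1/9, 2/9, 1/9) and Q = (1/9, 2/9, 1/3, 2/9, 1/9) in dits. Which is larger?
Q

Computing entropies in dits:
H(P) = 0.6198
H(Q) = 0.6614

Distribution Q has higher entropy.

Intuition: The distribution closer to uniform (more spread out) has higher entropy.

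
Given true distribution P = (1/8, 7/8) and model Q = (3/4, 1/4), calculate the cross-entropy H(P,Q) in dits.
0.5424 dits

Cross-entropy: H(P,Q) = -Σ p(x) log q(x)

Alternatively: H(P,Q) = H(P) + D_KL(P||Q)
H(P) = 0.1636 dits
D_KL(P||Q) = 0.3788 dits

H(P,Q) = 0.1636 + 0.3788 = 0.5424 dits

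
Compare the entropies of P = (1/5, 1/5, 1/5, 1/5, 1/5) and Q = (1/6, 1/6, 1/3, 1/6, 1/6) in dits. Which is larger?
P

Computing entropies in dits:
H(P) = 0.6990
H(Q) = 0.6778

Distribution P has higher entropy.

Intuition: The distribution closer to uniform (more spread out) has higher entropy.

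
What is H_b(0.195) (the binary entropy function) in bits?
0.7118 bits

The binary entropy function is:
H(p) = -p log(p) - (1-p) log(1-p)

H(0.195) = -0.195 × log_2(0.195) - 0.805 × log_2(0.805)
H(0.195) = 0.7118 bits

Note: Binary entropy is maximized at p=0.5 (H=1 bit) and minimized at p=0 or p=1 (H=0).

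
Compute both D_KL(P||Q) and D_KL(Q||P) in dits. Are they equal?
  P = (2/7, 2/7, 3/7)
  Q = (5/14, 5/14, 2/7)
D_KL(P||Q) = 0.0201, D_KL(Q||P) = 0.0189

KL divergence is not symmetric: D_KL(P||Q) ≠ D_KL(Q||P) in general.

D_KL(P||Q) = 0.0201 dits
D_KL(Q||P) = 0.0189 dits

No, they are not equal!

This asymmetry is why KL divergence is not a true distance metric.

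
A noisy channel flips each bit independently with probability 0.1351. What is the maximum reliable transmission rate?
0.4287 bits

For a binary symmetric channel (BSC) with error probability p:
Capacity C = 1 - H(p) bits per symbol

where H(p) = -p log₂(p) - (1-p) log₂(1-p) is the binary entropy function.

H(0.1351) = 0.5713 bits
C = 1 - 0.5713 = 0.4287 bits per symbol

This means we can reliably transmit up to 0.4287 bits of information per channel use.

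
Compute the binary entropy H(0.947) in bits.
0.2990 bits

The binary entropy function is:
H(p) = -p log(p) - (1-p) log(1-p)

H(0.947) = -0.947 × log_2(0.947) - 0.053 × log_2(0.053)
H(0.947) = 0.2990 bits

Note: Binary entropy is maximized at p=0.5 (H=1 bit) and minimized at p=0 or p=1 (H=0).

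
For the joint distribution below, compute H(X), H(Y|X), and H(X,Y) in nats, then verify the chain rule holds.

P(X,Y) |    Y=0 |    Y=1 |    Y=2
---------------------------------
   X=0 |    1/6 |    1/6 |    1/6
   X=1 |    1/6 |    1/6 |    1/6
H(X,Y) = 1.7918, H(X) = 0.6931, H(Y|X) = 1.0986 (all in nats)

Chain rule: H(X,Y) = H(X) + H(Y|X)

Left side — joint entropy directly:
H(X,Y) = -Σ p(x,y) log p(x,y) = 1.7918 nats

Right side — compute H(Y|X) from the conditional distributions:
P(X) = (1/2, 1/2), so H(X) = 0.6931 nats
H(Y|X) = Σ_x P(X=x) · H(Y|X=x):
  P(Y|X=0) = (1/3, 1/3, 1/3), H(Y|X=0) = 1.0986, weight P(X=0) = 1/2
  P(Y|X=1) = (1/3, 1/3, 1/3), H(Y|X=1) = 1.0986, weight P(X=1) = 1/2
H(Y|X) = 1.0986 nats

H(X) + H(Y|X) = 0.6931 + 1.0986 = 1.7918 nats

Both sides equal 1.7918 nats. ✓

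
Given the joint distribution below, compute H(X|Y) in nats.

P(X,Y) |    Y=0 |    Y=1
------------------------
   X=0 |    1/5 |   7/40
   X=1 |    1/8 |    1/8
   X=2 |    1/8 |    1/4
1.0651 nats

Using the chain rule: H(X|Y) = H(X,Y) - H(Y)

First, compute H(X,Y) = 1.7533 nats

Marginal P(Y) = (9/20, 11/20)
H(Y) = 0.6881 nats

H(X|Y) = H(X,Y) - H(Y) = 1.7533 - 0.6881 = 1.0651 nats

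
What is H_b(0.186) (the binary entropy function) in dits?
0.2086 dits

The binary entropy function is:
H(p) = -p log(p) - (1-p) log(1-p)

H(0.186) = -0.186 × log_10(0.186) - 0.814 × log_10(0.814)
H(0.186) = 0.2086 dits

Note: Binary entropy is maximized at p=0.5 (H=1 bit) and minimized at p=0 or p=1 (H=0).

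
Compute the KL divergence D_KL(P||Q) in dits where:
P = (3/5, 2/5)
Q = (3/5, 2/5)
0.0000 dits

KL divergence: D_KL(P||Q) = Σ p(x) log(p(x)/q(x))

Computing term by term:
  x=0: 3/5 × log_10[(3/5)/(3/5)] = 3/5 × 0.0000 = 0.0000
  x=1: 2/5 × log_10[(2/5)/(2/5)] = 2/5 × 0.0000 = 0.0000

D_KL(P||Q) = 0.0000 dits

Note: KL divergence is always non-negative and equals 0 iff P = Q.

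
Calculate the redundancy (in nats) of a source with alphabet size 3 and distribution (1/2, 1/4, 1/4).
0.0589 nats

Redundancy measures how far a source is from maximum entropy:
R = H_max - H(X)

Maximum entropy for 3 symbols: H_max = log_e(3) = 1.0986 nats
Actual entropy: H(X) = 1.0397 nats
Redundancy: R = 1.0986 - 1.0397 = 0.0589 nats

This redundancy represents potential for compression: the source could be compressed by 0.0589 nats per symbol.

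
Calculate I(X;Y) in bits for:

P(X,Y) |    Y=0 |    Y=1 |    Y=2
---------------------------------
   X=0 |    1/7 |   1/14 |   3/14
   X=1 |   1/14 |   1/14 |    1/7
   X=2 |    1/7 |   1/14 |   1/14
0.0481 bits

Mutual information: I(X;Y) = H(X) + H(Y) - H(X,Y)

Marginals:
P(X) = (3/7, 2/7, 2/7), H(X) = 1.5567 bits
P(Y) = (5/14, 3/14, 3/7), H(Y) = 1.5306 bits

Joint entropy: H(X,Y) = 3.0391 bits

I(X;Y) = 1.5567 + 1.5306 - 3.0391 = 0.0481 bits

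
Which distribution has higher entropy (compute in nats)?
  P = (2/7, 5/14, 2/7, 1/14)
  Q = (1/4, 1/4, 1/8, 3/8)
Q

Computing entropies in nats:
H(P) = 1.2721
H(Q) = 1.3209

Distribution Q has higher entropy.

Intuition: The distribution closer to uniform (more spread out) has higher entropy.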